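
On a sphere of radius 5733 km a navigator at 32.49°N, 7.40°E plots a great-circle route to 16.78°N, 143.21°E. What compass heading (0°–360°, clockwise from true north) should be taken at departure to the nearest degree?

47°

With φ₁ = 0.5671, φ₂ = 0.2929, Δλ = 2.3703 rad, the forward-azimuth formula gives
θ = atan2( sin Δλ cos φ₂ , cos φ₁ sin φ₂ − sin φ₁ cos φ₂ cos Δλ ) = atan2(0.6674, 0.6123) = 47.47°.
So the initial bearing is 47°.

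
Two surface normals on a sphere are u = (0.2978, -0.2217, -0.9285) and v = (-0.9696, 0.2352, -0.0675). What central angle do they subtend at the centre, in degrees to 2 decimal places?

106.15°

u·v = -0.2782; |u| = 1.0000, |v| = 1.0000.
cos θ = (u·v)/(|u||v|) = -0.2782, so θ = 106.15°.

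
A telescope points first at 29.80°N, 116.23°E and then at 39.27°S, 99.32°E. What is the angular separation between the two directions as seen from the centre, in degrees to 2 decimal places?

Let φ₁ = 0.5201 rad, φ₂ = -0.6854 rad, and Δλ = -0.2951 rad.
cos c = sin φ₁ sin φ₂ + cos φ₁ cos φ₂ cos Δλ = (0.4970)(-0.6330) + (0.8678)(0.7742)(0.9568) = 0.32818,
so c = arccos(0.32818) = 1.23642 rad.
So the angular separation is 70.84°.

70.84°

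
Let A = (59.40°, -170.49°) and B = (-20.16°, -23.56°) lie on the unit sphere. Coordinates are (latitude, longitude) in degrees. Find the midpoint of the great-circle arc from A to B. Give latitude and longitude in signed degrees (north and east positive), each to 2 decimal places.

41.53°, -52.03°

The central angle between A and B is δ = 2.3421 rad.
With f = 0.5, the slerp weights are sin((1−f)δ)/sin δ = 1.2848 and sin(fδ)/sin δ = 1.2848.
Weighted sum of the unit vectors: (1.2848)·(-0.5020,-0.0841,0.8607) + (1.2848)·(0.8605,-0.3752,-0.3446) = (0.4605, -0.5901, 0.6631).
Converting back: φ = atan2(z, √(x²+y²)) = 41.53°, λ = atan2(y, x) = -52.03°.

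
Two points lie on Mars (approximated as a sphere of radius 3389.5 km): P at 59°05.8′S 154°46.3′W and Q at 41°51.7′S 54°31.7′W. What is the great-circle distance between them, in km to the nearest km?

With latitudes φ₁ = -59.097°, φ₂ = -41.862° and longitude difference Δλ = 100.243°:
cos c = sin φ₁ sin φ₂ + cos φ₁ cos φ₂ cos Δλ = (-0.8580)(-0.6673) + (0.5136)(0.7448)(-0.1778) = 0.50458,
so c = arccos(0.50458) = 1.04190 rad.
Distance = R·c = 3389.5 × 1.0419 ≈ 3532 km.

3532 km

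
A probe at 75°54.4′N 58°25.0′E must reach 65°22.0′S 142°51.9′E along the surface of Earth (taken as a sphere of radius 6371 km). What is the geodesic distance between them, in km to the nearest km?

Let φ₁ = 1.3248 rad, φ₂ = -1.1409 rad, and Δλ = 1.4739 rad.
cos c = sin φ₁ sin φ₂ + cos φ₁ cos φ₂ cos Δλ = (0.9699)(-0.9090) + (0.2435)(0.4168)(0.0967) = -0.87181,
so c = arccos(-0.87181) = 2.62969 rad.
Distance = R·c = 6371 × 2.6297 ≈ 16754 km.

16754 km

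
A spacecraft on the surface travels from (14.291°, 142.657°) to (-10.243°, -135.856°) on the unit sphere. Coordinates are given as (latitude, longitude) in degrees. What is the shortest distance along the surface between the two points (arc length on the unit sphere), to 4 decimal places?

With latitudes φ₁ = 14.291°, φ₂ = -10.243° and longitude difference Δλ = 81.487°:
cos c = sin φ₁ sin φ₂ + cos φ₁ cos φ₂ cos Δλ = (0.2468)(-0.1778) + (0.9691)(0.9841)(0.1480) = 0.09727,
so c = arccos(0.09727) = 1.47337 rad.
On the unit sphere the arc length equals the central angle: 1.4734.

1.4734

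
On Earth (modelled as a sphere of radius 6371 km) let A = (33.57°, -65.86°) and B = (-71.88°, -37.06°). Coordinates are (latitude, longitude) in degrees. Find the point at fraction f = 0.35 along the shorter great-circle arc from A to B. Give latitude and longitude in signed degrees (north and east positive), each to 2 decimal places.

The central angle between A and B is δ = 1.8739 rad.
With f = 0.35, the slerp weights are sin((1−f)δ)/sin δ = 0.9832 and sin(fδ)/sin δ = 0.6390.
Weighted sum of the unit vectors: (0.9832)·(0.3408,-0.7603,0.5530) + (0.6390)·(0.2482,-0.1874,-0.9504) = (0.4936, -0.8673, -0.0636).
Converting back: φ = atan2(z, √(x²+y²)) = -3.65°, λ = atan2(y, x) = -60.36°.

-3.65°, -60.36°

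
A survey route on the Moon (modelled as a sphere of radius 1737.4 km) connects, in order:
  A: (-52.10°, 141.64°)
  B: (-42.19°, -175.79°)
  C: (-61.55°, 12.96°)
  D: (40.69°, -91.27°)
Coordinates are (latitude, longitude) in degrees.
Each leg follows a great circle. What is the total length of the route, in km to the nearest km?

Leg A→B: central angle 0.5254 rad, distance 912.8 km.
Leg B→C: central angle 1.3268 rad, distance 2305.1 km.
Leg C→D: central angle 2.2943 rad, distance 3986.1 km.
Total: 912.8 + 2305.1 + 3986.1 ≈ 7204 km.

7204 km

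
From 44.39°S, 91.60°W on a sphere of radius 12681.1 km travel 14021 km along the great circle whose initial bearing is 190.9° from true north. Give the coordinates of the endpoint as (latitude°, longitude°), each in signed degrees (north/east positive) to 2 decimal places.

-70.21°, 118.34°

Angular distance δ = d/R = 14021/12681.1 = 1.10566 rad; initial bearing θ = 3.3318 rad.
sin φ₂ = sin φ₁ cos δ + cos φ₁ sin δ cos θ = (-0.6995)(0.4485) + (0.7146)(0.8938)(-0.9820) = -0.9409, so φ₂ = -70.21°.
Δλ = atan2(sin θ sin δ cos φ₁, cos δ − sin φ₁ sin φ₂) = atan2(-0.1208, -0.2097) = -150.058°.
λ₂ = -91.600° − 150.058° = -241.66° → 118.34° after wrapping to (−180°, 180°].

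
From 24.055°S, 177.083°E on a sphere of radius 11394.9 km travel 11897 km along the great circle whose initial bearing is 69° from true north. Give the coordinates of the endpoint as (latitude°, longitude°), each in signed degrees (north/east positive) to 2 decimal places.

Angular distance δ = d/R = 11897/11394.9 = 1.04406 rad; initial bearing θ = 1.2043 rad.
sin φ₂ = sin φ₁ cos δ + cos φ₁ sin δ cos θ = (-0.4076)(0.5027) + (0.9132)(0.8645)(0.3584) = 0.0780, so φ₂ = 4.47°.
Δλ = atan2(sin θ sin δ cos φ₁, cos δ − sin φ₁ sin φ₂) = atan2(0.7369, 0.5345) = 54.047°.
λ₂ = 177.083° + 54.047° = 231.13° → -128.87° after wrapping to (−180°, 180°].

4.47°, -128.87°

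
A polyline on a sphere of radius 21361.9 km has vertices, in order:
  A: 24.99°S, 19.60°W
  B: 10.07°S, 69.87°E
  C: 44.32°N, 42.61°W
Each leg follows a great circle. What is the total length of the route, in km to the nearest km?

73947 km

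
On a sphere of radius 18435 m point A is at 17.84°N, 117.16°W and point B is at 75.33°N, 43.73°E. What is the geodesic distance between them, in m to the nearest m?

27692 m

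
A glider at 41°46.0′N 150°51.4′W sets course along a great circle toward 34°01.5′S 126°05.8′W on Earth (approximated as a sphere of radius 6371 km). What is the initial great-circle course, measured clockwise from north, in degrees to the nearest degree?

159°

With φ₁ = 0.7290, φ₂ = -0.5938, Δλ = 0.4321 rad, the forward-azimuth formula gives
θ = atan2( sin Δλ cos φ₂ , cos φ₁ sin φ₂ − sin φ₁ cos φ₂ cos Δλ ) = atan2(0.3471, -0.9187) = 159.30°.
So the initial bearing is 159°.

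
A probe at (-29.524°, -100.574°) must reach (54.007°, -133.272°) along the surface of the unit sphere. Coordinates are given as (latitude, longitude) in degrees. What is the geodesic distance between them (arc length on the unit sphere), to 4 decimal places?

1.5392

With latitudes φ₁ = -29.524°, φ₂ = 54.007° and longitude difference Δλ = -32.698°:
Haversine: a = sin²(Δφ/2) + cos φ₁ cos φ₂ sin²(Δλ/2) = 0.4437 + (0.8701)(0.5877)(0.0792) = 0.48419.
Central angle c = 2·arcsin(√a) = 1.53916 rad.
On the unit sphere the arc length equals the central angle: 1.5392.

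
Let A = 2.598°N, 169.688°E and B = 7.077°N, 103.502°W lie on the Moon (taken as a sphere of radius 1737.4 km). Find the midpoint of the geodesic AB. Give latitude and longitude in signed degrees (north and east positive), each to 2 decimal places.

6.64°, -147.09°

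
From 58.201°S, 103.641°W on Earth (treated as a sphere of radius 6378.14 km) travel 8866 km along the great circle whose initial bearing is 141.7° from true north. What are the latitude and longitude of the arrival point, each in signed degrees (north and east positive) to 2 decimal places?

-34.03°, 29.00°

Angular distance δ = d/R = 8866/6378.14 = 1.39006 rad; initial bearing θ = 2.4731 rad.
sin φ₂ = sin φ₁ cos δ + cos φ₁ sin δ cos θ = (-0.8499)(0.1798) + (0.5269)(0.9837)(-0.7848) = -0.5596, so φ₂ = -34.03°.
Δλ = atan2(sin θ sin δ cos φ₁, cos δ − sin φ₁ sin φ₂) = atan2(0.3213, -0.2958) = 132.639°.
λ₂ = -103.641° + 132.639° = 29.00°.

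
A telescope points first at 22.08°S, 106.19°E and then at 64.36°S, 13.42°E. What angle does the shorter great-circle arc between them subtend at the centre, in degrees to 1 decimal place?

With latitudes φ₁ = -22.080°, φ₂ = -64.360° and longitude difference Δλ = -92.770°:
Haversine: a = sin²(Δφ/2) + cos φ₁ cos φ₂ sin²(Δλ/2) = 0.1301 + (0.9267)(0.4327)(0.5242) = 0.34025.
Central angle c = 2·arcsin(√a) = 1.24559 rad.
So the angular separation is 71.4°.

71.4°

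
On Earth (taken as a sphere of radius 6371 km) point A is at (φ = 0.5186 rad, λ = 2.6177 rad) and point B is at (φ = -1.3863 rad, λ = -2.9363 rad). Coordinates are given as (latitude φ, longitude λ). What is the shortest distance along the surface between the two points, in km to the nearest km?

In radians: φ₁ = 0.5186, φ₂ = -1.3863, Δλ = 41.779° = 0.7292 rad.
cos c = sin φ₁ sin φ₂ + cos φ₁ cos φ₂ cos Δλ = (0.4957)(-0.9830) + (0.8685)(0.1835)(0.7457) = -0.36844,
so c = arccos(-0.36844) = 1.94812 rad.
Distance = R·c = 6371 × 1.9481 ≈ 12411 km.

12411 km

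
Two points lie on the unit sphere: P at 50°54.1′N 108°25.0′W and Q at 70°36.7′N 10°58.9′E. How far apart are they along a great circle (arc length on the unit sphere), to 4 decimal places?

With latitudes φ₁ = 50.902°, φ₂ = 70.612° and longitude difference Δλ = 119.398°:
cos c = sin φ₁ sin φ₂ + cos φ₁ cos φ₂ cos Δλ = (0.7761)(0.9433) + (0.6307)(0.3320)(-0.4909) = 0.62929,
so c = arccos(0.62929) = 0.89016 rad.
On the unit sphere the arc length equals the central angle: 0.8902.

0.8902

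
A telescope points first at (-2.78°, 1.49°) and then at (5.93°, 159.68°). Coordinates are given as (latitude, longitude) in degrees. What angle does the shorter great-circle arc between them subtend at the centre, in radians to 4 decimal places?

2.7581 rad

Let φ₁ = -0.0485 rad, φ₂ = 0.1035 rad, and Δλ = 2.7609 rad.
cos c = sin φ₁ sin φ₂ + cos φ₁ cos φ₂ cos Δλ = (-0.0485)(0.1033) + (0.9988)(0.9946)(-0.9284) = -0.92738,
so c = arccos(-0.92738) = 2.75814 rad.
So the angular separation is 2.7581 rad.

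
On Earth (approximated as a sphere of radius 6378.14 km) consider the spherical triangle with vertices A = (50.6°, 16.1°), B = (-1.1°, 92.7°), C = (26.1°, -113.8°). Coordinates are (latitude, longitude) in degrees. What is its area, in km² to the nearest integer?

89152305 km²

Side lengths (central angles): a = 2.5183, b = 1.5965, c = 1.4382 rad; semiperimeter s = 2.7765.
By l'Huilier's theorem, tan(E/4) = √[tan(s/2) tan((s−a)/2) tan((s−b)/2) tan((s−c)/2)], giving spherical excess E = 2.1915 rad.
Area = E·R² = 2.1915 × (6378.14)² ≈ 89152305 km².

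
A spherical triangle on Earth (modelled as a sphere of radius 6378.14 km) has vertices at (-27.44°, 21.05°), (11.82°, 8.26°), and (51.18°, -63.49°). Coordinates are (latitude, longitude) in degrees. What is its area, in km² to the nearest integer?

10444768 km²

Side lengths (central angles): a = 1.2114, b = 1.8819, c = 0.7186 rad; semiperimeter s = 1.9059.
By l'Huilier's theorem, tan(E/4) = √[tan(s/2) tan((s−a)/2) tan((s−b)/2) tan((s−c)/2)], giving spherical excess E = 0.2568 rad.
Area = E·R² = 0.2568 × (6378.14)² ≈ 10444768 km².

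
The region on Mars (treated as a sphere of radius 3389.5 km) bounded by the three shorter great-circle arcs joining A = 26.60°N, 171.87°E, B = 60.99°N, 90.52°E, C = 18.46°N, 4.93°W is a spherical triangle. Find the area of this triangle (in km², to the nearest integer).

6780036 km²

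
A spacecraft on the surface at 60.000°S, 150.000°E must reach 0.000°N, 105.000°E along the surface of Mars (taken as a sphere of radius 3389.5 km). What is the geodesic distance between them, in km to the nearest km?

4099 km

In radians: φ₁ = -1.0472, φ₂ = 0.0000, Δλ = -45.000° = -0.7854 rad.
cos c = sin φ₁ sin φ₂ + cos φ₁ cos φ₂ cos Δλ = (-0.8660)(0.0000) + (0.5000)(1.0000)(0.7071) = 0.35355,
so c = arccos(0.35355) = 1.20943 rad.
Distance = R·c = 3389.5 × 1.2094 ≈ 4099 km.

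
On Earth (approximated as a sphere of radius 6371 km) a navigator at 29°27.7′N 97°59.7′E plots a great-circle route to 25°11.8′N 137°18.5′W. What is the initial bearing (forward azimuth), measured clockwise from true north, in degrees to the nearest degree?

50°

With φ₁ = 0.5142, φ₂ = 0.4398, Δλ = 2.1764 rad, the forward-azimuth formula gives
θ = atan2( sin Δλ cos φ₂ , cos φ₁ sin φ₂ − sin φ₁ cos φ₂ cos Δλ ) = atan2(0.7439, 0.6240) = 50.01°.
So the initial bearing is 50°.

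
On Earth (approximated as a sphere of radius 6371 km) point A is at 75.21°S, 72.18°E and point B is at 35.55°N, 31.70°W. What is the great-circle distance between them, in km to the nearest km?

14203 km

Let φ₁ = -1.3127 rad, φ₂ = 0.6205 rad, and Δλ = -1.8130 rad.
Haversine: a = sin²(Δφ/2) + cos φ₁ cos φ₂ sin²(Δλ/2) = 0.6772 + (0.2553)(0.8136)(0.6199) = 0.80599.
Central angle c = 2·arcsin(√a) = 2.22935 rad.
Distance = R·c = 6371 × 2.2294 ≈ 14203 km.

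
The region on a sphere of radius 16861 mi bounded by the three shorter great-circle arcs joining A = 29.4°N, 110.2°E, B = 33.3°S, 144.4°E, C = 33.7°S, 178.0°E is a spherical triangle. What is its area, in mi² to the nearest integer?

84040970 mi²

Side lengths (central angles): a = 0.4869, b = 1.5693, c = 1.2316 rad; semiperimeter s = 1.6439.
By l'Huilier's theorem, tan(E/4) = √[tan(s/2) tan((s−a)/2) tan((s−b)/2) tan((s−c)/2)], giving spherical excess E = 0.2956 rad.
Area = E·R² = 0.2956 × (16861)² ≈ 84040970 mi².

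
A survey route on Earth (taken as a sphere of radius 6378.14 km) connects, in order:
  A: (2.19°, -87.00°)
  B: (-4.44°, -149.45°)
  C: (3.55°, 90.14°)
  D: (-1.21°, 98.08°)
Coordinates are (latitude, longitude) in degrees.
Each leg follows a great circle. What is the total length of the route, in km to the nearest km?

21437 km

Leg A→B: central angle 1.0952 rad, distance 6985.5 km.
Leg B→C: central angle 2.1042 rad, distance 13421.1 km.
Leg C→D: central angle 0.1615 rad, distance 1030.2 km.
Total: 6985.5 + 13421.1 + 1030.2 ≈ 21437 km.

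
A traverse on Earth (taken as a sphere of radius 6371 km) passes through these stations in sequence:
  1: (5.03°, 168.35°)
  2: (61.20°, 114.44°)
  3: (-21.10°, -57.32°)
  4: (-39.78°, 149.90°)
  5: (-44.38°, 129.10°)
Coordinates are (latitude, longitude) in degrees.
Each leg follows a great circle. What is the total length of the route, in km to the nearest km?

Leg 1→2: central angle 1.2030 rad, distance 7664.6 km.
Leg 2→3: central angle 2.4345 rad, distance 15510.5 km.
Leg 3→4: central angle 1.9902 rad, distance 12679.7 km.
Leg 4→5: central angle 0.2803 rad, distance 1785.6 km.
Total: 7664.6 + 15510.5 + 12679.7 + 1785.6 ≈ 37640 km.

37640 km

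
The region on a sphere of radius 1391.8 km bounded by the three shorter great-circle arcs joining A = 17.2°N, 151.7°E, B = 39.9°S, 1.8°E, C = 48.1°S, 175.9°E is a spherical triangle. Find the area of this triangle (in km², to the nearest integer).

Side lengths (central angles): a = 1.6030, b = 1.2006, c = 2.5387 rad; semiperimeter s = 2.6712.
By l'Huilier's theorem, tan(E/4) = √[tan(s/2) tan((s−a)/2) tan((s−b)/2) tan((s−c)/2)], giving spherical excess E = 1.4691 rad.
Area = E·R² = 1.4691 × (1391.8)² ≈ 2845718 km².

2845718 km²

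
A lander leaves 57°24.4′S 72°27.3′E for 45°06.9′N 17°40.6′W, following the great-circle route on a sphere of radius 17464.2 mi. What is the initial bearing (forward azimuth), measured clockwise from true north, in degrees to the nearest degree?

Δλ = -90.132° = -1.5731 rad.
y = sin Δλ · cos φ₂ = (-1.0000)(0.7057) = -0.7057
x = cos φ₁ sin φ₂ − sin φ₁ cos φ₂ cos Δλ = (0.5387)(0.7085) − (-0.8425)(0.7057)(-0.0023) = 0.3803
θ = atan2(y, x) = -61.68°; adding 360° gives 298°.

298°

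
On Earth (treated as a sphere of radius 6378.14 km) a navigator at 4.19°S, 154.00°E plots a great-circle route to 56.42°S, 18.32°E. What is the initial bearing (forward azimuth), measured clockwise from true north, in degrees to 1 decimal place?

Δλ = -135.680° = -2.3681 rad.
y = sin Δλ · cos φ₂ = (-0.6987)(0.5531) = -0.3864
x = cos φ₁ sin φ₂ − sin φ₁ cos φ₂ cos Δλ = (0.9973)(-0.8331) − (-0.0731)(0.5531)(-0.7154) = -0.8598
θ = atan2(y, x) = -155.80°; adding 360° gives 204.2°.

204.2°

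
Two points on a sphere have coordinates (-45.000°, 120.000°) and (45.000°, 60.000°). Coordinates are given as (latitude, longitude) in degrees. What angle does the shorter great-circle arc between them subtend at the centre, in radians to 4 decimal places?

In radians: φ₁ = -0.7854, φ₂ = 0.7854, Δλ = -60.000° = -1.0472 rad.
Haversine: a = sin²(Δφ/2) + cos φ₁ cos φ₂ sin²(Δλ/2) = 0.5000 + (0.7071)(0.7071)(0.2500) = 0.62500.
Central angle c = 2·arcsin(√a) = 1.82348 rad.
So the angular separation is 1.8235 rad.

1.8235 rad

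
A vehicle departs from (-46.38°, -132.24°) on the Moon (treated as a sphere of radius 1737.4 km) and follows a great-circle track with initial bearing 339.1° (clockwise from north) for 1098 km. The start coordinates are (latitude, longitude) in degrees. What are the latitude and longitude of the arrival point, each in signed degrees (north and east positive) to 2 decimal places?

Angular distance δ = d/R = 1098/1737.4 = 0.63198 rad; initial bearing θ = 5.9184 rad.
sin φ₂ = sin φ₁ cos δ + cos φ₁ sin δ cos θ = (-0.7239)(0.8069) + (0.6899)(0.5907)(0.9342) = -0.2034, so φ₂ = -11.74°.
Δλ = atan2(sin θ sin δ cos φ₁, cos δ − sin φ₁ sin φ₂) = atan2(-0.1454, 0.6596) = -12.430°.
λ₂ = -132.240° − 12.430° = -144.67°.

-11.74°, -144.67°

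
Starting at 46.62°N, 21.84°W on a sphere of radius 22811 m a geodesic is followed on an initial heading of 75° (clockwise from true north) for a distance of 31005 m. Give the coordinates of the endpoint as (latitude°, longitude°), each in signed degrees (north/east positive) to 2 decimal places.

Angular distance δ = d/R = 31005/22811 = 1.35921 rad; initial bearing θ = 1.3090 rad.
sin φ₂ = sin φ₁ cos δ + cos φ₁ sin δ cos θ = (0.7268)(0.2100) + (0.6868)(0.9777)(0.2588) = 0.3264, so φ₂ = 19.05°.
Δλ = atan2(sin θ sin δ cos φ₁, cos δ − sin φ₁ sin φ₂) = atan2(0.6486, -0.0273) = 92.406°.
λ₂ = -21.840° + 92.406° = 70.57°.

19.05°, 70.57°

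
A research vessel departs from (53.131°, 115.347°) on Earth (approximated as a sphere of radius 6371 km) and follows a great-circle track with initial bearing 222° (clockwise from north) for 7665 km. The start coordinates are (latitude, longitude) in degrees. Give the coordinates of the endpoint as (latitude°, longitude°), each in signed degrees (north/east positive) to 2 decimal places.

-7.38°, 76.32°

Angular distance δ = d/R = 7665/6371 = 1.20311 rad; initial bearing θ = 3.8746 rad.
sin φ₂ = sin φ₁ cos δ + cos φ₁ sin δ cos θ = (0.8000)(0.3595) + (0.6000)(0.9332)(-0.7431) = -0.1285, so φ₂ = -7.38°.
Δλ = atan2(sin θ sin δ cos φ₁, cos δ − sin φ₁ sin φ₂) = atan2(-0.3746, 0.4623) = -39.023°.
λ₂ = 115.347° − 39.023° = 76.32°.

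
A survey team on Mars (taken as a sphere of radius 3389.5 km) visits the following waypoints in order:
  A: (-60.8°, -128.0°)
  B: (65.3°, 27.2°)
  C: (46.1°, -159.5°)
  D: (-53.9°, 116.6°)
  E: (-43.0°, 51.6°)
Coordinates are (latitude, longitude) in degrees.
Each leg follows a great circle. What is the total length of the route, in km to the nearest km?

23777 km

Leg A→B: central angle 2.9320 rad, distance 9938.0 km.
Leg B→C: central angle 1.1952 rad, distance 4051.0 km.
Leg C→D: central angle 2.1398 rad, distance 7252.8 km.
Leg D→E: central angle 0.7478 rad, distance 2534.8 km.
Total: 9938.0 + 4051.0 + 7252.8 + 2534.8 ≈ 23777 km.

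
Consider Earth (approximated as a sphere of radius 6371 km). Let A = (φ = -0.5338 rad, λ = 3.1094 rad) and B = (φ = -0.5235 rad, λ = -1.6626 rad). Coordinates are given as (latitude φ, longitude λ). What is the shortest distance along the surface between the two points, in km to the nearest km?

In radians: φ₁ = -0.5338, φ₂ = -0.5235, Δλ = 86.585° = 1.5112 rad.
cos c = sin φ₁ sin φ₂ + cos φ₁ cos φ₂ cos Δλ = (-0.5088)(-0.4999) + (0.8609)(0.8661)(0.0596) = 0.29878,
so c = arccos(0.29878) = 1.26738 rad.
Distance = R·c = 6371 × 1.2674 ≈ 8074 km.

8074 km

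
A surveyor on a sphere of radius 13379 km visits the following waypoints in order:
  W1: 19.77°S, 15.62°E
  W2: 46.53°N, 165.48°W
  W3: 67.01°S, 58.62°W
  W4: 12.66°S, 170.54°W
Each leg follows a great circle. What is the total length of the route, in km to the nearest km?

88280 km

Leg W1→W2: central angle 2.6743 rad, distance 35779.2 km.
Leg W2→W3: central angle 2.4129 rad, distance 32281.8 km.
Leg W3→W4: central angle 1.5113 rad, distance 20219.2 km.
Total: 35779.2 + 32281.8 + 20219.2 ≈ 88280 km.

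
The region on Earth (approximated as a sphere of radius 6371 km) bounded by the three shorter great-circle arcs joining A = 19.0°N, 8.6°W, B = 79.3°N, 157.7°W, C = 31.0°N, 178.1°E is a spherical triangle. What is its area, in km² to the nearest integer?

1731506 km²

Side lengths (central angles): a = 0.8616, b = 2.2617, c = 1.4007 rad; semiperimeter s = 2.2620.
By l'Huilier's theorem, tan(E/4) = √[tan(s/2) tan((s−a)/2) tan((s−b)/2) tan((s−c)/2)], giving spherical excess E = 0.0427 rad.
Area = E·R² = 0.0427 × (6371)² ≈ 1731506 km².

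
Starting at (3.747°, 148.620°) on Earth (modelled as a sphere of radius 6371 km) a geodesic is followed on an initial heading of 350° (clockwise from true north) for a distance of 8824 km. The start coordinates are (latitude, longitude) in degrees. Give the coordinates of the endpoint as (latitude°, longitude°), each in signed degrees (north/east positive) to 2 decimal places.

Angular distance δ = d/R = 8824/6371 = 1.38503 rad; initial bearing θ = 6.1087 rad.
sin φ₂ = sin φ₁ cos δ + cos φ₁ sin δ cos θ = (0.0654)(0.1847) + (0.9979)(0.9828)(0.9848) = 0.9779, so φ₂ = 77.92°.
Δλ = atan2(sin θ sin δ cos φ₁, cos δ − sin φ₁ sin φ₂) = atan2(-0.1703, 0.1208) = -54.650°.
λ₂ = 148.620° − 54.650° = 93.97°.

77.92°, 93.97°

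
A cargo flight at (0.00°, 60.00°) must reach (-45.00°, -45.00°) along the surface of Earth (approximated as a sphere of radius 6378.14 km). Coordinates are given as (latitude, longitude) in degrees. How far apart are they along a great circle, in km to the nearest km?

Let φ₁ = 0.0000 rad, φ₂ = -0.7854 rad, and Δλ = -1.8326 rad.
cos c = sin φ₁ sin φ₂ + cos φ₁ cos φ₂ cos Δλ = (0.0000)(-0.7071) + (1.0000)(0.7071)(-0.2588) = -0.18301,
so c = arccos(-0.18301) = 1.75485 rad.
Distance = R·c = 6378.14 × 1.7548 ≈ 11193 km.

11193 km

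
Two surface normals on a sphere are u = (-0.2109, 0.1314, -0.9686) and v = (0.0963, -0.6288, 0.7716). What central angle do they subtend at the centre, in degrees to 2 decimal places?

148.25°

u·v = -0.8503; |u| = 1.0000, |v| = 1.0000.
cos θ = (u·v)/(|u||v|) = -0.8503, so θ = 148.25°.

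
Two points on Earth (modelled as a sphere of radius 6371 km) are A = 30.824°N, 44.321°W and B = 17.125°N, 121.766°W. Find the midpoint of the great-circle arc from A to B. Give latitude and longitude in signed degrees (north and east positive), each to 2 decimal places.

29.66°, -85.50°

The central angle between A and B is δ = 1.2353 rad.
With f = 0.5, the slerp weights are sin((1−f)δ)/sin δ = 0.6133 and sin(fδ)/sin δ = 0.6133.
Weighted sum of the unit vectors: (0.6133)·(0.6144,-0.6000,0.5124) + (0.6133)·(-0.5031,-0.8125,0.2945) = (0.0682, -0.8663, 0.4949).
Converting back: φ = atan2(z, √(x²+y²)) = 29.66°, λ = atan2(y, x) = -85.50°.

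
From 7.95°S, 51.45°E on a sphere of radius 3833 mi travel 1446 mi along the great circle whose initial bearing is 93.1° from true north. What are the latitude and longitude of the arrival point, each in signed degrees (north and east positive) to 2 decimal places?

-8.53°, 73.29°

Angular distance δ = d/R = 1446/3833 = 0.37725 rad; initial bearing θ = 1.6249 rad.
sin φ₂ = sin φ₁ cos δ + cos φ₁ sin δ cos θ = (-0.1383)(0.9297) + (0.9904)(0.3684)(-0.0541) = -0.1483, so φ₂ = -8.53°.
Δλ = atan2(sin θ sin δ cos φ₁, cos δ − sin φ₁ sin φ₂) = atan2(0.3643, 0.9092) = 21.835°.
λ₂ = 51.450° + 21.835° = 73.29°.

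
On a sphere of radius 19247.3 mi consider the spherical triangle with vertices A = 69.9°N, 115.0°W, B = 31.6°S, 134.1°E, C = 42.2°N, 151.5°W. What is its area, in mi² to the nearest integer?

209933279 mi²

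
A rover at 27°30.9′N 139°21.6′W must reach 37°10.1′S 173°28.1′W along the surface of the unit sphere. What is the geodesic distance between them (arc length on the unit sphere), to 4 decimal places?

1.2598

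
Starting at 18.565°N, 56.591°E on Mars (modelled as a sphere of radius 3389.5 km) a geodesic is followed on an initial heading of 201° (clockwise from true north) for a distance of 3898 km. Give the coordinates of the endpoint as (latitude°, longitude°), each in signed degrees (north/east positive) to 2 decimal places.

-42.67°, 30.18°

Angular distance δ = d/R = 3898/3389.5 = 1.15002 rad; initial bearing θ = 3.5081 rad.
sin φ₂ = sin φ₁ cos δ + cos φ₁ sin δ cos θ = (0.3184)(0.4085) + (0.9480)(0.9128)(-0.9336) = -0.6778, so φ₂ = -42.67°.
Δλ = atan2(sin θ sin δ cos φ₁, cos δ − sin φ₁ sin φ₂) = atan2(-0.3101, 0.6243) = -26.415°.
λ₂ = 56.591° − 26.415° = 30.18°.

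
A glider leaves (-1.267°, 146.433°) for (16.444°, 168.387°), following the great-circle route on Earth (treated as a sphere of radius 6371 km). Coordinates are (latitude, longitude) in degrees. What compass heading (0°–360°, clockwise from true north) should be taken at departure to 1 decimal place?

49.8°

Δλ = 21.954° = 0.3832 rad.
y = sin Δλ · cos φ₂ = (0.3739)(0.9591) = 0.3586
x = cos φ₁ sin φ₂ − sin φ₁ cos φ₂ cos Δλ = (0.9998)(0.2831) − (-0.0221)(0.9591)(0.9275) = 0.3027
θ = atan2(y, x) = 49.83°, so the bearing is 49.8°.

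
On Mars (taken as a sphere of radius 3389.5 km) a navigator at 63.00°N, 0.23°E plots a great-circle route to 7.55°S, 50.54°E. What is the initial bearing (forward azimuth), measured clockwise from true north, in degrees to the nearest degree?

Δλ = 50.310° = 0.8781 rad.
y = sin Δλ · cos φ₂ = (0.7695)(0.9913) = 0.7628
x = cos φ₁ sin φ₂ − sin φ₁ cos φ₂ cos Δλ = (0.4540)(-0.1314) − (0.8910)(0.9913)(0.6386) = -0.6237
θ = atan2(y, x) = 129.27°, so the bearing is 129°.

129°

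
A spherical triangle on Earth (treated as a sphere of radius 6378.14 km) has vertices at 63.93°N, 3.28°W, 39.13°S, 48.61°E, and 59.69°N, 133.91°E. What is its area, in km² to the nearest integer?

Side lengths (central angles): a = 2.1092, b = 0.9112, c = 1.9353 rad; semiperimeter s = 2.4779.
By l'Huilier's theorem, tan(E/4) = √[tan(s/2) tan((s−a)/2) tan((s−b)/2) tan((s−c)/2)], giving spherical excess E = 1.4774 rad.
Area = E·R² = 1.4774 × (6378.14)² ≈ 60101869 km².

60101869 km²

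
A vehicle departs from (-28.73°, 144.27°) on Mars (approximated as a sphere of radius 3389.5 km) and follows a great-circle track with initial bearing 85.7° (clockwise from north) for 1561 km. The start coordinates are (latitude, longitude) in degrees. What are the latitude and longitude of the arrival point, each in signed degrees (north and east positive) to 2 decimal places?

Angular distance δ = d/R = 1561/3389.5 = 0.46054 rad; initial bearing θ = 1.4957 rad.
sin φ₂ = sin φ₁ cos δ + cos φ₁ sin δ cos θ = (-0.4807)(0.8958) + (0.8769)(0.4444)(0.0750) = -0.4014, so φ₂ = -23.66°.
Δλ = atan2(sin θ sin δ cos φ₁, cos δ − sin φ₁ sin φ₂) = atan2(0.3886, 0.7029) = 28.938°.
λ₂ = 144.270° + 28.938° = 173.21°.

-23.66°, 173.21°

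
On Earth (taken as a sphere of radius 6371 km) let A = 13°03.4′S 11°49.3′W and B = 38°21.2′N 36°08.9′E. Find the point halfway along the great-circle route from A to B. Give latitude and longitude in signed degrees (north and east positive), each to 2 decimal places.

The central angle between A and B is δ = 1.1904 rad.
With f = 0.5, the slerp weights are sin((1−f)δ)/sin δ = 0.6038 and sin(fδ)/sin δ = 0.6038.
Weighted sum of the unit vectors: (0.6038)·(0.9535,-0.1996,-0.2259) + (0.6038)·(0.6332,0.4626,0.6205) = (0.9581, 0.1588, 0.2383).
Converting back: φ = atan2(z, √(x²+y²)) = 13.78°, λ = atan2(y, x) = 9.41°.

13.78°, 9.41°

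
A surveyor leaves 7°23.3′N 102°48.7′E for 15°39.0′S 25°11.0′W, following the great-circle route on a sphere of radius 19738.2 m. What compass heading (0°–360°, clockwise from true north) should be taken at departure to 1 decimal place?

255.9°

Δλ = -127.995° = -2.2339 rad.
y = sin Δλ · cos φ₂ = (-0.7881)(0.9629) = -0.7588
x = cos φ₁ sin φ₂ − sin φ₁ cos φ₂ cos Δλ = (0.9917)(-0.2698) − (0.1286)(0.9629)(-0.6156) = -0.1913
θ = atan2(y, x) = -104.15°; adding 360° gives 255.9°.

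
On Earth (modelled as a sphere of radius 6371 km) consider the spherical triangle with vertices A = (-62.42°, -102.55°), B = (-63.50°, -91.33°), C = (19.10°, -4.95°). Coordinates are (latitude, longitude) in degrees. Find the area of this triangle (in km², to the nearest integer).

1660651 km²

Side lengths (central angles): a = 1.8403, b = 1.9261, c = 0.0909 rad; semiperimeter s = 1.9286.
By l'Huilier's theorem, tan(E/4) = √[tan(s/2) tan((s−a)/2) tan((s−b)/2) tan((s−c)/2)], giving spherical excess E = 0.0409 rad.
Area = E·R² = 0.0409 × (6371)² ≈ 1660651 km².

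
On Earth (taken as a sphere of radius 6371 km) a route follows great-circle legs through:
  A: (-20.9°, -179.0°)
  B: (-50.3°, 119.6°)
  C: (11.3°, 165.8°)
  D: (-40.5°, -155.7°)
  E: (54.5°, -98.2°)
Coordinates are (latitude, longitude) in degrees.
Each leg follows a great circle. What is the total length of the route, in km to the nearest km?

Leg A→B: central angle 0.9763 rad, distance 6219.7 km.
Leg B→C: central angle 1.2841 rad, distance 8181.0 km.
Leg C→D: central angle 1.0970 rad, distance 6988.7 km.
Leg D→E: central angle 1.8666 rad, distance 11891.9 km.
Total: 6219.7 + 8181.0 + 6988.7 + 11891.9 ≈ 33281 km.

33281 km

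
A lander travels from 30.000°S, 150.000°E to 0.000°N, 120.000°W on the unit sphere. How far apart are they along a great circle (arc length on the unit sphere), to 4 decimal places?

In radians: φ₁ = -0.5236, φ₂ = 0.0000, Δλ = 90.000° = 1.5708 rad.
cos c = sin φ₁ sin φ₂ + cos φ₁ cos φ₂ cos Δλ = (-0.5000)(0.0000) + (0.8660)(1.0000)(0.0000) = -0.00000,
so c = arccos(-0.00000) = 1.57080 rad.
On the unit sphere the arc length equals the central angle: 1.5708.

1.5708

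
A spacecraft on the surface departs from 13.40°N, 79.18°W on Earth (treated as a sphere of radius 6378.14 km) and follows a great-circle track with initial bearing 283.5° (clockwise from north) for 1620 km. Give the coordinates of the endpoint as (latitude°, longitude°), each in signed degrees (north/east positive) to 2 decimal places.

Angular distance δ = d/R = 1620/6378.14 = 0.25399 rad; initial bearing θ = 4.9480 rad.
sin φ₂ = sin φ₁ cos δ + cos φ₁ sin δ cos θ = (0.2317)(0.9679) + (0.9728)(0.2513)(0.2334) = 0.2814, so φ₂ = 16.34°.
Δλ = atan2(sin θ sin δ cos φ₁, cos δ − sin φ₁ sin φ₂) = atan2(-0.2377, 0.9027) = -14.751°.
λ₂ = -79.180° − 14.751° = -93.93°.

16.34°, -93.93°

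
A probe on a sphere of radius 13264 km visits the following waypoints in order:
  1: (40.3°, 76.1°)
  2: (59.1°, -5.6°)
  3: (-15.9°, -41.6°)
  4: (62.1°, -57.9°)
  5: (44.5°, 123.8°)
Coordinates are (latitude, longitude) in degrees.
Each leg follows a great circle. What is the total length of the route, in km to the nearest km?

66043 km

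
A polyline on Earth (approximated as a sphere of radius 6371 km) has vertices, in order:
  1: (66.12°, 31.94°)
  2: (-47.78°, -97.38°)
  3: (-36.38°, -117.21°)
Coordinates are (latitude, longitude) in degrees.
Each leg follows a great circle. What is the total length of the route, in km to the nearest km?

Leg 1→2: central angle 2.5859 rad, distance 16474.9 km.
Leg 2→3: central angle 0.3233 rad, distance 2059.8 km.
Total: 16474.9 + 2059.8 ≈ 18535 km.

18535 km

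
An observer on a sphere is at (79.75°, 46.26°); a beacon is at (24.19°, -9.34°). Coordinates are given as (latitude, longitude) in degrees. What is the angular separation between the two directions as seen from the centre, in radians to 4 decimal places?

1.0530 rad

In radians: φ₁ = 1.3919, φ₂ = 0.4222, Δλ = -55.600° = -0.9704 rad.
cos c = sin φ₁ sin φ₂ + cos φ₁ cos φ₂ cos Δλ = (0.9840)(0.4098) + (0.1779)(0.9122)(0.5650) = 0.49493,
so c = arccos(0.49493) = 1.05304 rad.
So the angular separation is 1.0530 rad.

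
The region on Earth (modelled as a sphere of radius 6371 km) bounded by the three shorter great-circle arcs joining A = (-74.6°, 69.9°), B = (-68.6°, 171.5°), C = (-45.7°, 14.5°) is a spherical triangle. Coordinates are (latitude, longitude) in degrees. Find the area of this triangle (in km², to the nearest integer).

2980874 km²

Side lengths (central angles): a = 1.1243, b = 0.6513, c = 0.4988 rad; semiperimeter s = 1.1372.
By l'Huilier's theorem, tan(E/4) = √[tan(s/2) tan((s−a)/2) tan((s−b)/2) tan((s−c)/2)], giving spherical excess E = 0.0734 rad.
Area = E·R² = 0.0734 × (6371)² ≈ 2980874 km².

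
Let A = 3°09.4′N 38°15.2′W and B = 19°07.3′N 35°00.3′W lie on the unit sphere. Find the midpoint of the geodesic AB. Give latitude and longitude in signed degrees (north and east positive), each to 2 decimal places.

11.14°, -36.67°

The central angle between A and B is δ = 0.2841 rad.
With f = 0.5, the slerp weights are sin((1−f)δ)/sin δ = 0.5051 and sin(fδ)/sin δ = 0.5051.
Weighted sum of the unit vectors: (0.5051)·(0.7841,-0.6182,0.0551) + (0.5051)·(0.7739,-0.5420,0.3276) = (0.7869, -0.5860, 0.1933).
Converting back: φ = atan2(z, √(x²+y²)) = 11.14°, λ = atan2(y, x) = -36.67°.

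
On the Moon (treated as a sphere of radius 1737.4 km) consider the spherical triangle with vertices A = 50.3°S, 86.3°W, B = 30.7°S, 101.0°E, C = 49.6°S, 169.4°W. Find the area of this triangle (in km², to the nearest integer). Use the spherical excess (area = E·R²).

1825872 km²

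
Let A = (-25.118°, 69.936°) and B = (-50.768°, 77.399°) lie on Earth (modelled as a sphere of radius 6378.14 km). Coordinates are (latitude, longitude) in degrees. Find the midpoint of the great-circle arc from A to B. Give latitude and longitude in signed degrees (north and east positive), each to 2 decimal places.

-38.00°, 73.00°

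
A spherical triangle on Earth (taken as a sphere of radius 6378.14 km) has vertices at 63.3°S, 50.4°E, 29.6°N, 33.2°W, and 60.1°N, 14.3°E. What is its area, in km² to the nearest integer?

53030736 km²

Side lengths (central angles): a = 0.7655, b = 2.2062, c = 1.9798 rad; semiperimeter s = 2.4758.
By l'Huilier's theorem, tan(E/4) = √[tan(s/2) tan((s−a)/2) tan((s−b)/2) tan((s−c)/2)], giving spherical excess E = 1.3036 rad.
Area = E·R² = 1.3036 × (6378.14)² ≈ 53030736 km².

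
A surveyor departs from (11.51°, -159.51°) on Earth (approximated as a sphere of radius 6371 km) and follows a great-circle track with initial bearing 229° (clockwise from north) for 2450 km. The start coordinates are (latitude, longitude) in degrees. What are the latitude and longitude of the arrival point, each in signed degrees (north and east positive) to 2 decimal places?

-3.22°, -175.98°

Angular distance δ = d/R = 2450/6371 = 0.38456 rad; initial bearing θ = 3.9968 rad.
sin φ₂ = sin φ₁ cos δ + cos φ₁ sin δ cos θ = (0.1995)(0.9270) + (0.9799)(0.3751)(-0.6561) = -0.0562, so φ₂ = -3.22°.
Δλ = atan2(sin θ sin δ cos φ₁, cos δ − sin φ₁ sin φ₂) = atan2(-0.2774, 0.9382) = -16.474°.
λ₂ = -159.510° − 16.474° = -175.98°.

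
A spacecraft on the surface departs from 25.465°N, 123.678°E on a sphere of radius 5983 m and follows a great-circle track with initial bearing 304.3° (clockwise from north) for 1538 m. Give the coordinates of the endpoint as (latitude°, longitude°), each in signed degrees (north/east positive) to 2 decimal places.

Angular distance δ = d/R = 1538/5983 = 0.25706 rad; initial bearing θ = 5.3110 rad.
sin φ₂ = sin φ₁ cos δ + cos φ₁ sin δ cos θ = (0.4300)(0.9671) + (0.9028)(0.2542)(0.5635) = 0.5452, so φ₂ = 33.04°.
Δλ = atan2(sin θ sin δ cos φ₁, cos δ − sin φ₁ sin φ₂) = atan2(-0.1896, 0.7327) = -14.509°.
λ₂ = 123.678° − 14.509° = 109.17°.

33.04°, 109.17°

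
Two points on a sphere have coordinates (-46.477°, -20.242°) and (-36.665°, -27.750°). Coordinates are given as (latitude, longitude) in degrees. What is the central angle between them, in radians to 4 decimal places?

With latitudes φ₁ = -46.477°, φ₂ = -36.665° and longitude difference Δλ = -7.508°:
Haversine: a = sin²(Δφ/2) + cos φ₁ cos φ₂ sin²(Δλ/2) = 0.0073 + (0.6886)(0.8021)(0.0043) = 0.00968.
Central angle c = 2·arcsin(√a) = 0.19711 rad.
So the angular separation is 0.1971 rad.

0.1971 rad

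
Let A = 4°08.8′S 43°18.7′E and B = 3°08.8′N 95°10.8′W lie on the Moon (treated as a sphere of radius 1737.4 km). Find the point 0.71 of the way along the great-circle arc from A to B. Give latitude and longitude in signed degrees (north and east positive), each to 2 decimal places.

The central angle between A and B is δ = 2.4185 rad.
With f = 0.71, the slerp weights are sin((1−f)δ)/sin δ = 0.9751 and sin(fδ)/sin δ = 1.4950.
Weighted sum of the unit vectors: (0.9751)·(0.7257,0.6842,-0.0723) + (1.4950)·(-0.0901,-0.9944,0.0549) = (0.5729, -0.8196, 0.0116).
Converting back: φ = atan2(z, √(x²+y²)) = 0.66°, λ = atan2(y, x) = -55.05°.

0.66°, -55.05°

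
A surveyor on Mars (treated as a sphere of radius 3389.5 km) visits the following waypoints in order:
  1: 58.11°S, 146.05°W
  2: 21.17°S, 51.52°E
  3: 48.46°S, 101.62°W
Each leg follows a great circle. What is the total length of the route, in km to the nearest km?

Leg 1→2: central angle 1.7346 rad, distance 5879.3 km.
Leg 2→3: central angle 1.8560 rad, distance 6291.0 km.
Total: 5879.3 + 6291.0 ≈ 12170 km.

12170 km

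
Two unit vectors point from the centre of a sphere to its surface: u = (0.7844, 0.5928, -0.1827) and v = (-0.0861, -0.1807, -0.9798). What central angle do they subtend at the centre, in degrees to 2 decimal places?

u·v = 0.0044; |u| = 1.0000, |v| = 1.0000.
cos θ = (u·v)/(|u||v|) = 0.0044, so θ = 89.75°.

89.75°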